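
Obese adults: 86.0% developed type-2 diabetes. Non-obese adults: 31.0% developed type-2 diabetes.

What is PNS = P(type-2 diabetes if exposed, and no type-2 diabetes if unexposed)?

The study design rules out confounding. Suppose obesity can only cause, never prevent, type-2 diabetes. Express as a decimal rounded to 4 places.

p₁ = 0.86, p₀ = 0.31.
Under exogeneity and monotonicity, PNS = p₁ − p₀.
PNS = 0.86 − 0.31 = 0.55

PNS ≈ 0.5500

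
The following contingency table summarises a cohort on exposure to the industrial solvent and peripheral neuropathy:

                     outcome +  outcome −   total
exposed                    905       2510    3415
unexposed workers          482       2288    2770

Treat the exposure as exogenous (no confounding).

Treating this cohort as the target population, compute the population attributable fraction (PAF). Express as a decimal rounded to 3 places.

p₁ = P(outcome | exposed) = 905/3415 = 0.26501
p₀ = P(outcome | unexposed) = 482/2770 = 0.17401
Exposure prevalence π = 3415/6185 = 0.55214; overall risk P(Y=1) = 0.22425.
Under exogeneity, PAF = [P(Y=1) − p₀]/P(Y=1).
PAF = (0.22425 − 0.17401) / 0.22425 ≈ 0.2241

PAF ≈ 0.224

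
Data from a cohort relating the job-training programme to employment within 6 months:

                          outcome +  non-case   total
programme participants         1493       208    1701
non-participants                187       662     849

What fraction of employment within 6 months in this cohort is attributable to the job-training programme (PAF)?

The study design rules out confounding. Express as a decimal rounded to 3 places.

p₁ = P(outcome | exposed) = 1493/1701 = 0.87772
p₀ = P(outcome | unexposed) = 187/849 = 0.22026
Exposure prevalence π = 1701/2550 = 0.66706; overall risk P(Y=1) = 0.65882.
Under exogeneity, PAF = [P(Y=1) − p₀]/P(Y=1).
PAF = (0.65882 − 0.22026) / 0.65882 ≈ 0.6657

PAF ≈ 0.666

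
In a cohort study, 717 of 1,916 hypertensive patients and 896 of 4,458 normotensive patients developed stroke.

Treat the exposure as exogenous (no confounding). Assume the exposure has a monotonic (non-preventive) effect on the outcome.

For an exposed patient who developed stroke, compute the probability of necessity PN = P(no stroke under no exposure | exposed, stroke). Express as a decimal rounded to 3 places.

p₁ = P(outcome | exposed) = 717/1916 = 0.37422
p₀ = P(outcome | unexposed) = 896/4458 = 0.20099
Under exogeneity and monotonicity, PN = (p₁ − p₀) / p₁.
PN = (0.37422 − 0.20099) / 0.37422 = 0.17323 / 0.37422 ≈ 0.4629

PN ≈ 0.463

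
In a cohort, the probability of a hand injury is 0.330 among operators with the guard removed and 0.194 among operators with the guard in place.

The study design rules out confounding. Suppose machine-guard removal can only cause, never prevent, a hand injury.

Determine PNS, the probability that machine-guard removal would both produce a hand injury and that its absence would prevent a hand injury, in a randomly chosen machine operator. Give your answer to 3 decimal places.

Let p₁ = 0.33, p₀ = 0.194.
Under exogeneity and monotonicity, PNS = p₁ − p₀.
PNS = 0.33 − 0.194 = 0.136

PNS ≈ 0.136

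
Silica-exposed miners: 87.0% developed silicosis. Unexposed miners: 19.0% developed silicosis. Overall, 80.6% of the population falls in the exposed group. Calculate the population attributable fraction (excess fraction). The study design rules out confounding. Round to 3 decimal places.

p₁ = 0.87, p₀ = 0.19.
Overall risk P(Y=1) = π·p₁ + (1−π)·p₀ = 0.806×0.87 + 0.194×0.19 = 0.73808.
Under exogeneity, PAF = [P(Y=1) − p₀] / P(Y=1).
PAF = (0.73808 − 0.19) / 0.73808 ≈ 0.7426

PAF ≈ 0.743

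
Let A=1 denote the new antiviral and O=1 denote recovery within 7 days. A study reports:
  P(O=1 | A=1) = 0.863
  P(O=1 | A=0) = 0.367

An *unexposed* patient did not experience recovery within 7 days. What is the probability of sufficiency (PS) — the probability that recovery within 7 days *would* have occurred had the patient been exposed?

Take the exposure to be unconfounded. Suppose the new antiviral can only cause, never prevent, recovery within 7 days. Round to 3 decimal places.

Let p₁ = 0.863, p₀ = 0.367.
Under exogeneity and monotonicity, PS = (p₁ − p₀) / (1 − p₀).
PS = (0.863 − 0.367) / (1 − 0.367) = 0.496 / 0.633 ≈ 0.7836

PS ≈ 0.784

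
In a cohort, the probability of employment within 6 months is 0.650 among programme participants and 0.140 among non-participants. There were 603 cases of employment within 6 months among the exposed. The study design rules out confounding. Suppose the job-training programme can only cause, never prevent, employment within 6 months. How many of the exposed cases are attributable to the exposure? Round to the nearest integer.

about 473 cases

Let p₁ = 0.65, p₀ = 0.14.
PN = (p₁ − p₀)/p₁ = (0.65 − 0.14) / 0.65 ≈ 0.78462.
Attributable cases ≈ PN × (exposed cases) = 0.78462 × 603 ≈ 473.12.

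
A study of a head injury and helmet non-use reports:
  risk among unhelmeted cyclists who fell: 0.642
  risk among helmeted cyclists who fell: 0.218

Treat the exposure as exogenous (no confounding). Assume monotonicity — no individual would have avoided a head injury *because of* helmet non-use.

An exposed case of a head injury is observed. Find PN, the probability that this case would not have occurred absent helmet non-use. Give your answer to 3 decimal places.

PN ≈ 0.660

Let p₁ = 0.642, p₀ = 0.218.
Under exogeneity and monotonicity, PN = (p₁ − p₀) / p₁.
PN = (0.642 − 0.218) / 0.642 = 0.424 / 0.642 ≈ 0.6604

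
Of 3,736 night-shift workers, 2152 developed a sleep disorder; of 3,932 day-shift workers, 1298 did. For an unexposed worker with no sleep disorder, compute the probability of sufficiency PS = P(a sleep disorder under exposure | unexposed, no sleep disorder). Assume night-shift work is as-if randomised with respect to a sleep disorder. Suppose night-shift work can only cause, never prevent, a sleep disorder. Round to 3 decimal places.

PS ≈ 0.367

p₁ = P(outcome | exposed) = 2152/3736 = 0.57602
p₀ = P(outcome | unexposed) = 1298/3932 = 0.33011
Under exogeneity and monotonicity, PS = (p₁ − p₀) / (1 − p₀).
PS = (0.57602 − 0.33011) / (1 − 0.33011) = 0.24591 / 0.66989 ≈ 0.3671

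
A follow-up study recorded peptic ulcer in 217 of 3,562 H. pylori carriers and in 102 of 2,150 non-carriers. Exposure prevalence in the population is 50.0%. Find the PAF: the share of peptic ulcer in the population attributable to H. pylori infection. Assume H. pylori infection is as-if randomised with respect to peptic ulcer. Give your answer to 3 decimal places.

PAF ≈ 0.124

p₁ = P(outcome | exposed) = 217/3562 = 0.060921
p₀ = P(outcome | unexposed) = 102/2150 = 0.047442
Overall risk P(Y=1) = π·p₁ + (1−π)·p₀ = 0.5×0.060921 + 0.5×0.047442 = 0.054181.
Under exogeneity, PAF = [P(Y=1) − p₀] / P(Y=1).
PAF = (0.054181 − 0.047442) / 0.054181 ≈ 0.1244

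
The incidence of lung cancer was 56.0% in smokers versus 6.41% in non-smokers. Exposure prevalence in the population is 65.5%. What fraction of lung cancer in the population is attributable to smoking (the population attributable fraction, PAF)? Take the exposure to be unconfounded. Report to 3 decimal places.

PAF ≈ 0.835

p₁ = 0.56, p₀ = 0.0641.
Overall risk P(Y=1) = π·p₁ + (1−π)·p₀ = 0.655×0.56 + 0.345×0.0641 = 0.38891.
Under exogeneity, PAF = [P(Y=1) − p₀] / P(Y=1).
PAF = (0.38891 − 0.0641) / 0.38891 ≈ 0.8352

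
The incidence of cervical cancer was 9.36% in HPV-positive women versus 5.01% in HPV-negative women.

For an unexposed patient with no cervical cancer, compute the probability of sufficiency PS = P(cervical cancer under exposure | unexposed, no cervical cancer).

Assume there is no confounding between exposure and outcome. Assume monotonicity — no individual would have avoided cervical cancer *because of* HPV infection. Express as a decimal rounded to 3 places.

p₁ = 0.0936, p₀ = 0.0501.
Under exogeneity and monotonicity, PS = (p₁ − p₀) / (1 − p₀).
PS = (0.0936 − 0.0501) / (1 − 0.0501) = 0.0435 / 0.9499 ≈ 0.0458

PS ≈ 0.046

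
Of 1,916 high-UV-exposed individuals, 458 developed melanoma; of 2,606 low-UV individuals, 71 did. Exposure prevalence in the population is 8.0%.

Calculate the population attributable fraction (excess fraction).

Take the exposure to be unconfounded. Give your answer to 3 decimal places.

p₁ = P(outcome | exposed) = 458/1916 = 0.23904
p₀ = P(outcome | unexposed) = 71/2606 = 0.027245
Overall risk P(Y=1) = π·p₁ + (1−π)·p₀ = 0.08×0.23904 + 0.92×0.027245 = 0.044188.
Under exogeneity, PAF = [P(Y=1) − p₀] / P(Y=1).
PAF = (0.044188 − 0.027245) / 0.044188 ≈ 0.3834

PAF ≈ 0.383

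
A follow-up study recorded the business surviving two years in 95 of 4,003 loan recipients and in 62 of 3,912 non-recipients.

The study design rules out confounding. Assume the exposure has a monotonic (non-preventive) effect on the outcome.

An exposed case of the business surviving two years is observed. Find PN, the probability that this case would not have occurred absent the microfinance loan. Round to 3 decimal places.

PN ≈ 0.332

p₁ = P(outcome | exposed) = 95/4003 = 0.023732
p₀ = P(outcome | unexposed) = 62/3912 = 0.015849
Under exogeneity and monotonicity, PN = (p₁ − p₀) / p₁.
PN = (0.023732 − 0.015849) / 0.023732 = 0.0078835 / 0.023732 ≈ 0.3322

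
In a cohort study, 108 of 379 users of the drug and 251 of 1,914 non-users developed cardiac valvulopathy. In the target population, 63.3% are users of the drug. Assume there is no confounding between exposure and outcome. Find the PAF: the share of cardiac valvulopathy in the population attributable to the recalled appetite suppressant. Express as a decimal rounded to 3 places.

p₁ = P(outcome | exposed) = 108/379 = 0.28496
p₀ = P(outcome | unexposed) = 251/1914 = 0.13114
Overall risk P(Y=1) = π·p₁ + (1−π)·p₀ = 0.633×0.28496 + 0.367×0.13114 = 0.22851.
Under exogeneity, PAF = [P(Y=1) − p₀] / P(Y=1).
PAF = (0.22851 − 0.13114) / 0.22851 ≈ 0.4261

PAF ≈ 0.426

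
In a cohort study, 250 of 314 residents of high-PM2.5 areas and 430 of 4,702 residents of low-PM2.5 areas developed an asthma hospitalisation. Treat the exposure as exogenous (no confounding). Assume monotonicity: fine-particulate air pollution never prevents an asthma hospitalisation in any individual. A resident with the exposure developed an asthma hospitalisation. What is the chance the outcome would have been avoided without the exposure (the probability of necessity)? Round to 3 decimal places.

PN ≈ 0.885

p₁ = P(outcome | exposed) = 250/314 = 0.79618
p₀ = P(outcome | unexposed) = 430/4702 = 0.09145
Under exogeneity and monotonicity, PN = (p₁ − p₀) / p₁.
PN = (0.79618 − 0.09145) / 0.79618 = 0.70473 / 0.79618 ≈ 0.8851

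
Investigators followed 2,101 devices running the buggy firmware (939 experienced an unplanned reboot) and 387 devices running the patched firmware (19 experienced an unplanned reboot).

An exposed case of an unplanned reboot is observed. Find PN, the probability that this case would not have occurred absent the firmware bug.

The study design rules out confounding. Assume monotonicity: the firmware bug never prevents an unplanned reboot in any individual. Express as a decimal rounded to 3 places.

PN ≈ 0.890

p₁ = P(outcome | exposed) = 939/2101 = 0.44693
p₀ = P(outcome | unexposed) = 19/387 = 0.049096
Under exogeneity and monotonicity, PN = (p₁ − p₀) / p₁.
PN = (0.44693 − 0.049096) / 0.44693 = 0.39783 / 0.44693 ≈ 0.8901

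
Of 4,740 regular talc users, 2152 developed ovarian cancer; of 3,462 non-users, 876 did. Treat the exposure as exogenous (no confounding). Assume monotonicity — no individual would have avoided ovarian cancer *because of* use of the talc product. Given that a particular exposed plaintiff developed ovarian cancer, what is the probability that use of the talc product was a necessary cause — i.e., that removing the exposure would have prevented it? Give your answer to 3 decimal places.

p₁ = P(outcome | exposed) = 2152/4740 = 0.45401
p₀ = P(outcome | unexposed) = 876/3462 = 0.25303
Under exogeneity and monotonicity, PN = (p₁ − p₀) / p₁.
PN = (0.45401 − 0.25303) / 0.45401 = 0.20098 / 0.45401 ≈ 0.4427

PN ≈ 0.443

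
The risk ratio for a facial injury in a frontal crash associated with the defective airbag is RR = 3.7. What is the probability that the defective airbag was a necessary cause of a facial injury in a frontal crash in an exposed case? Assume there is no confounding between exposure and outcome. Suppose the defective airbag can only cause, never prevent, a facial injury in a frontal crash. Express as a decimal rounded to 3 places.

PN ≈ 0.730

Under exogeneity and monotonicity, PN = (RR − 1) / RR = 1 − 1/RR.
PN = (3.7 − 1) / 3.7 = 2.7 / 3.7 ≈ 0.7297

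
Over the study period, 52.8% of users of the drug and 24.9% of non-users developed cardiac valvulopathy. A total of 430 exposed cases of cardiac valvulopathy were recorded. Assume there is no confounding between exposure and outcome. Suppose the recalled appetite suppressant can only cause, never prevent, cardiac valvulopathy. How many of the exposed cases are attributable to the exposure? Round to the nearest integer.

p₁ = 0.528, p₀ = 0.249.
PN = (p₁ − p₀)/p₁ = (0.528 − 0.249) / 0.528 ≈ 0.52841.
Attributable cases ≈ PN × (exposed cases) = 0.52841 × 430 ≈ 227.22.

about 227 cases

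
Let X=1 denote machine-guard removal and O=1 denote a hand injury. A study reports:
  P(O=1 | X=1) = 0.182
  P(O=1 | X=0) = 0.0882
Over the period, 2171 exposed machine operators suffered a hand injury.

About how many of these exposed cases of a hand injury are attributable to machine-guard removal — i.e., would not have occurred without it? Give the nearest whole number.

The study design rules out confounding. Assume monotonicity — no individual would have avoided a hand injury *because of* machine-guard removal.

about 1119 cases

Let p₁ = 0.182, p₀ = 0.0882.
PN = (p₁ − p₀)/p₁ = (0.182 − 0.0882) / 0.182 ≈ 0.51538.
Attributable cases ≈ PN × (exposed cases) = 0.51538 × 2171 ≈ 1118.90.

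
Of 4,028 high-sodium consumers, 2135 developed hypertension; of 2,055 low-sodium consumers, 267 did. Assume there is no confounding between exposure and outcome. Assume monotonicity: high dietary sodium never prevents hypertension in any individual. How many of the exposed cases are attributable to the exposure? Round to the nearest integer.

about 1612 cases

p₁ = P(outcome | exposed) = 2135/4028 = 0.53004
p₀ = P(outcome | unexposed) = 267/2055 = 0.12993
PN = (p₁ − p₀)/p₁ = (0.53004 − 0.12993) / 0.53004 ≈ 0.75487.
Attributable cases ≈ PN × (exposed cases) = 0.75487 × 2135 ≈ 1611.65.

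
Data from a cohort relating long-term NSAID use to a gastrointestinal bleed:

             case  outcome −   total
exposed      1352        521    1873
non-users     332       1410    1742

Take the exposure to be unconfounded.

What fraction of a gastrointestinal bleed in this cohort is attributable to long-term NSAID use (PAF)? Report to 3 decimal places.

p₁ = P(outcome | exposed) = 1352/1873 = 0.72184
p₀ = P(outcome | unexposed) = 332/1742 = 0.19059
Exposure prevalence π = 1873/3615 = 0.51812; overall risk P(Y=1) = 0.46584.
Under exogeneity, PAF = [P(Y=1) − p₀]/P(Y=1).
PAF = (0.46584 − 0.19059) / 0.46584 ≈ 0.5909

PAF ≈ 0.591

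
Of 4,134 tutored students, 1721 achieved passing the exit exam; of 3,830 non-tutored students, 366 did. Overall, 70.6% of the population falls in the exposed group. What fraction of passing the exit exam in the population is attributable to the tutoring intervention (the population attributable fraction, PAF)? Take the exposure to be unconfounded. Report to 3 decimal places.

p₁ = P(outcome | exposed) = 1721/4134 = 0.4163
p₀ = P(outcome | unexposed) = 366/3830 = 0.095561
Overall risk P(Y=1) = π·p₁ + (1−π)·p₀ = 0.706×0.4163 + 0.294×0.095561 = 0.32201.
Under exogeneity, PAF = [P(Y=1) − p₀] / P(Y=1).
PAF = (0.32201 − 0.095561) / 0.32201 ≈ 0.7032

PAF ≈ 0.703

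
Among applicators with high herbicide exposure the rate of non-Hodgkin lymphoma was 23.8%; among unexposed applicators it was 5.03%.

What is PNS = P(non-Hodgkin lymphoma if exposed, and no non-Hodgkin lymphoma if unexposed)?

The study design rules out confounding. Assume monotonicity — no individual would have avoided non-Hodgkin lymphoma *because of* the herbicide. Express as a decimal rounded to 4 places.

p₁ = 0.238, p₀ = 0.0503.
Under exogeneity and monotonicity, PNS = p₁ − p₀.
PNS = 0.238 − 0.0503 = 0.1877

PNS ≈ 0.1877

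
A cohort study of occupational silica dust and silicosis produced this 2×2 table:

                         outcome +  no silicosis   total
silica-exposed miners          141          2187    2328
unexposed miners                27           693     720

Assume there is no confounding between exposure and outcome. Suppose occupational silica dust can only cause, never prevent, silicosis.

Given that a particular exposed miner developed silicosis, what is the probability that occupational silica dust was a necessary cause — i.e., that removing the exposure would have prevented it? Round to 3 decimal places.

PN ≈ 0.381

p₁ = P(outcome | exposed) = 141/2328 = 0.060567
p₀ = P(outcome | unexposed) = 27/720 = 0.0375
Under exogeneity and monotonicity, PN = (p₁ − p₀)/p₁.
PN = (0.060567 − 0.0375) / 0.060567 ≈ 0.3809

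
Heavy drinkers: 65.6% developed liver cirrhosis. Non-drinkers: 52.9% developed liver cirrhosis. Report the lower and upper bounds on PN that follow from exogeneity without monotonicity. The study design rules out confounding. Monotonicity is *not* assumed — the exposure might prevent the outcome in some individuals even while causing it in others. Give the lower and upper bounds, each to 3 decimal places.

0.194 ≤ PN ≤ 0.718

p₁ = 0.656, p₀ = 0.529.
Under exogeneity alone the bounds on PN are max{0,(p₁−p₀)/p₁} ≤ PN ≤ min{1,(1−p₀)/p₁}.
  lower = (p₁ − p₀)/p₁ = 0.127 / 0.656 ≈ 0.1936
  upper = min{1, (1 − p₀)/p₁} = 0.471 / 0.656 ≈ 0.7180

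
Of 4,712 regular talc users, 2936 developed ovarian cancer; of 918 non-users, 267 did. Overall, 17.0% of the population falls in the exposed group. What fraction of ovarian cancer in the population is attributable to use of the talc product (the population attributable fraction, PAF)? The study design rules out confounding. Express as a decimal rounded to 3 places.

p₁ = P(outcome | exposed) = 2936/4712 = 0.62309
p₀ = P(outcome | unexposed) = 267/918 = 0.29085
Overall risk P(Y=1) = π·p₁ + (1−π)·p₀ = 0.17×0.62309 + 0.83×0.29085 = 0.34733.
Under exogeneity, PAF = [P(Y=1) − p₀] / P(Y=1).
PAF = (0.34733 − 0.29085) / 0.34733 ≈ 0.1626

PAF ≈ 0.163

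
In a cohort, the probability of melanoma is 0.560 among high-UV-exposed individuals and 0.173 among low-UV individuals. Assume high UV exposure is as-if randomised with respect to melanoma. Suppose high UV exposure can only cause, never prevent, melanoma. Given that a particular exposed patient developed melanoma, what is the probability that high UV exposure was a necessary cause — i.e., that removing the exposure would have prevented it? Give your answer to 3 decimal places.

PN ≈ 0.691

Let p₁ = 0.56, p₀ = 0.173.
Under exogeneity and monotonicity, PN = (p₁ − p₀) / p₁.
PN = (0.56 − 0.173) / 0.56 = 0.387 / 0.56 ≈ 0.6911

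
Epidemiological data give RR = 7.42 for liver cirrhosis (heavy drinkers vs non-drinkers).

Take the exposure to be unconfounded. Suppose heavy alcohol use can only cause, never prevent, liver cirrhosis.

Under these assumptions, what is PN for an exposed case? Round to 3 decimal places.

PN ≈ 0.865

Under exogeneity and monotonicity, PN = (RR − 1) / RR = 1 − 1/RR.
PN = (7.42 − 1) / 7.42 = 6.42 / 7.42 ≈ 0.8652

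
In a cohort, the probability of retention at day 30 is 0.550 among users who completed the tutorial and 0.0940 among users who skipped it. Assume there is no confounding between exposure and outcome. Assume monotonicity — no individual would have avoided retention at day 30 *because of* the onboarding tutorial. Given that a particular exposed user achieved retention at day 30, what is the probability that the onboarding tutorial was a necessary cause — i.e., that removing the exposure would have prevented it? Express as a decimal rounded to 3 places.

Let p₁ = 0.55, p₀ = 0.094.
Under exogeneity and monotonicity, PN = (p₁ − p₀) / p₁.
PN = (0.55 − 0.094) / 0.55 = 0.456 / 0.55 ≈ 0.8291

PN ≈ 0.829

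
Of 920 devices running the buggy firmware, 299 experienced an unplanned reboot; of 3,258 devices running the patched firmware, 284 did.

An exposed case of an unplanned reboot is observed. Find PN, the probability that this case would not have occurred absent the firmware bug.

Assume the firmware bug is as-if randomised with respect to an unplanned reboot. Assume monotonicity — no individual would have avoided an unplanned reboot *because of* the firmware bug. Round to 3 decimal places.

p₁ = P(outcome | exposed) = 299/920 = 0.325
p₀ = P(outcome | unexposed) = 284/3258 = 0.08717
Under exogeneity and monotonicity, PN = (p₁ − p₀) / p₁.
PN = (0.325 − 0.08717) / 0.325 = 0.23783 / 0.325 ≈ 0.7318

PN ≈ 0.732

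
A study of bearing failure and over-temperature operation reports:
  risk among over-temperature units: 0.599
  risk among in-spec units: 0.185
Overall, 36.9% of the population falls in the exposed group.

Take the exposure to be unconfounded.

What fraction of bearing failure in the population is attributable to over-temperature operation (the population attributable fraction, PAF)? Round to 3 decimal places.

PAF ≈ 0.452

Let p₁ = 0.599, p₀ = 0.185.
Overall risk P(Y=1) = π·p₁ + (1−π)·p₀ = 0.369×0.599 + 0.631×0.185 = 0.33777.
Under exogeneity, PAF = [P(Y=1) − p₀] / P(Y=1).
PAF = (0.33777 − 0.185) / 0.33777 ≈ 0.4523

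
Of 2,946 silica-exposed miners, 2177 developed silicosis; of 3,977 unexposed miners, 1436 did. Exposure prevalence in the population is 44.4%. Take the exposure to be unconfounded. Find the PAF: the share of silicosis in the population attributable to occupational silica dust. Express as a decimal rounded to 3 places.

PAF ≈ 0.317

p₁ = P(outcome | exposed) = 2177/2946 = 0.73897
p₀ = P(outcome | unexposed) = 1436/3977 = 0.36108
Overall risk P(Y=1) = π·p₁ + (1−π)·p₀ = 0.444×0.73897 + 0.556×0.36108 = 0.52886.
Under exogeneity, PAF = [P(Y=1) − p₀] / P(Y=1).
PAF = (0.52886 − 0.36108) / 0.52886 ≈ 0.3173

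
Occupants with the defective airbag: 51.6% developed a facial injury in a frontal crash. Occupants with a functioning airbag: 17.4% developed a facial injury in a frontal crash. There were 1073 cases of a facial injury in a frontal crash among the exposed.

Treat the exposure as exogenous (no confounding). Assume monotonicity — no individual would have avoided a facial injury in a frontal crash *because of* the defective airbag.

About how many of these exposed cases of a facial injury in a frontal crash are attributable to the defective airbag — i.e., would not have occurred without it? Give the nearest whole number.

about 711 cases

p₁ = 0.516, p₀ = 0.174.
PN = (p₁ − p₀)/p₁ = (0.516 − 0.174) / 0.516 ≈ 0.66279.
Attributable cases ≈ PN × (exposed cases) = 0.66279 × 1073 ≈ 711.17.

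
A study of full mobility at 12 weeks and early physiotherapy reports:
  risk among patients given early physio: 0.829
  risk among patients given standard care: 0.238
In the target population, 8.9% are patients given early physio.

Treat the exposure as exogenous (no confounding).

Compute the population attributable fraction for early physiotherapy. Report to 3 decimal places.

PAF ≈ 0.181

Let p₁ = 0.829, p₀ = 0.238.
Overall risk P(Y=1) = π·p₁ + (1−π)·p₀ = 0.089×0.829 + 0.911×0.238 = 0.2906.
Under exogeneity, PAF = [P(Y=1) − p₀] / P(Y=1).
PAF = (0.2906 − 0.238) / 0.2906 ≈ 0.1810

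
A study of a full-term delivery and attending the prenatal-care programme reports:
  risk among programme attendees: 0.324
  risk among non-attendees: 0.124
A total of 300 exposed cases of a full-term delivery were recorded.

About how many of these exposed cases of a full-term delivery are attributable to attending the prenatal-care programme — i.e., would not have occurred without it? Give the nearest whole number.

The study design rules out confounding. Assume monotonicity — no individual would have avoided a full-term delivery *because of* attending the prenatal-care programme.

Let p₁ = 0.324, p₀ = 0.124.
PN = (p₁ − p₀)/p₁ = (0.324 − 0.124) / 0.324 ≈ 0.61728.
Attributable cases ≈ PN × (exposed cases) = 0.61728 × 300 ≈ 185.19.

about 185 cases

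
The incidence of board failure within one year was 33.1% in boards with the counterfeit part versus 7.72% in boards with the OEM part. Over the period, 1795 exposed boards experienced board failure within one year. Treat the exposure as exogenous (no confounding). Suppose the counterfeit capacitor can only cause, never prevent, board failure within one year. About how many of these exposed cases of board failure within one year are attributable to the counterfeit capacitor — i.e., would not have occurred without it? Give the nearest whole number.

p₁ = 0.331, p₀ = 0.0772.
PN = (p₁ − p₀)/p₁ = (0.331 − 0.0772) / 0.331 ≈ 0.76677.
Attributable cases ≈ PN × (exposed cases) = 0.76677 × 1795 ≈ 1376.35.

about 1376 cases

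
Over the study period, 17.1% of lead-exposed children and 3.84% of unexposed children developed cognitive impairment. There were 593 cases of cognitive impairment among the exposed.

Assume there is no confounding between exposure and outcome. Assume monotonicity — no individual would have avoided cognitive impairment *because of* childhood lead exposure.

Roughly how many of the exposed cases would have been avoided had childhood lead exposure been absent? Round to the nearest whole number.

about 460 cases

p₁ = 0.171, p₀ = 0.0384.
PN = (p₁ − p₀)/p₁ = (0.171 − 0.0384) / 0.171 ≈ 0.77544.
Attributable cases ≈ PN × (exposed cases) = 0.77544 × 593 ≈ 459.84.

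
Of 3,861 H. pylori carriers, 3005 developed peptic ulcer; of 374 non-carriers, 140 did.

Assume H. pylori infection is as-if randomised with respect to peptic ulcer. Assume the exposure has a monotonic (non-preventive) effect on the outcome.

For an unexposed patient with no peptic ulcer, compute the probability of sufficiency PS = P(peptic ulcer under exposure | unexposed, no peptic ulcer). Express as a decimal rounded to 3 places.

p₁ = P(outcome | exposed) = 3005/3861 = 0.7783
p₀ = P(outcome | unexposed) = 140/374 = 0.37433
Under exogeneity and monotonicity, PS = (p₁ − p₀) / (1 − p₀).
PS = (0.7783 − 0.37433) / (1 − 0.37433) = 0.40396 / 0.62567 ≈ 0.6457

PS ≈ 0.646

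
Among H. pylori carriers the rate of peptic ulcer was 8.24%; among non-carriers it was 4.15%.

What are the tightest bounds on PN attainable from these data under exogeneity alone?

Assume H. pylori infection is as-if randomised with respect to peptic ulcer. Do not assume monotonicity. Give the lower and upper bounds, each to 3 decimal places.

0.496 ≤ PN ≤ 1.000

p₁ = 0.0824, p₀ = 0.0415.
Under exogeneity alone the bounds on PN are max{0,(p₁−p₀)/p₁} ≤ PN ≤ min{1,(1−p₀)/p₁}.
  lower = (p₁ − p₀)/p₁ = 0.0409 / 0.0824 ≈ 0.4964
  upper = min{1, (1 − p₀)/p₁} = 0.9585 / 0.0824 ≈ 11.6323 → capped at 1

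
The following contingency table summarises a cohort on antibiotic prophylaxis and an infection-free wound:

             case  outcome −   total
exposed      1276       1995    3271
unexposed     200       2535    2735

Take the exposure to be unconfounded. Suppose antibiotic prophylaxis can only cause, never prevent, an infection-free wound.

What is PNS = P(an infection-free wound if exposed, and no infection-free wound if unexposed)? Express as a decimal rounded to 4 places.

p₁ = P(outcome | exposed) = 1276/3271 = 0.39009
p₀ = P(outcome | unexposed) = 200/2735 = 0.073126
Under exogeneity and monotonicity, PNS = p₁ − p₀.
PNS = 0.39009 − 0.073126 = 0.31697

PNS ≈ 0.3170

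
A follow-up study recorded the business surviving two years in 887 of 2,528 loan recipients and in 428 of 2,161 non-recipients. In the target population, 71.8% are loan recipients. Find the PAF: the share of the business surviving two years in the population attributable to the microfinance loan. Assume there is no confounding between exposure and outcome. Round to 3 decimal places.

PAF ≈ 0.356

p₁ = P(outcome | exposed) = 887/2528 = 0.35087
p₀ = P(outcome | unexposed) = 428/2161 = 0.19806
Overall risk P(Y=1) = π·p₁ + (1−π)·p₀ = 0.718×0.35087 + 0.282×0.19806 = 0.30778.
Under exogeneity, PAF = [P(Y=1) − p₀] / P(Y=1).
PAF = (0.30778 − 0.19806) / 0.30778 ≈ 0.3565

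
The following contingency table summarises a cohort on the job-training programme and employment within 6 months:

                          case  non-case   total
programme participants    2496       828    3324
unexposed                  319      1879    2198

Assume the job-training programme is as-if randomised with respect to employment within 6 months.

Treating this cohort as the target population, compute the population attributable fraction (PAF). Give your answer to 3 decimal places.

p₁ = P(outcome | exposed) = 2496/3324 = 0.7509
p₀ = P(outcome | unexposed) = 319/2198 = 0.14513
Exposure prevalence π = 3324/5522 = 0.60196; overall risk P(Y=1) = 0.50978.
Under exogeneity, PAF = [P(Y=1) − p₀]/P(Y=1).
PAF = (0.50978 − 0.14513) / 0.50978 ≈ 0.7153

PAF ≈ 0.715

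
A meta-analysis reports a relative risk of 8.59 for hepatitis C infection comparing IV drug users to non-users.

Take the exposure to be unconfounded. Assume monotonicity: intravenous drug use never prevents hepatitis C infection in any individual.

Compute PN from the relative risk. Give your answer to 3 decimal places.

Under exogeneity and monotonicity, PN = (RR − 1) / RR = 1 − 1/RR.
PN = (8.59 − 1) / 8.59 = 7.59 / 8.59 ≈ 0.8836

PN ≈ 0.884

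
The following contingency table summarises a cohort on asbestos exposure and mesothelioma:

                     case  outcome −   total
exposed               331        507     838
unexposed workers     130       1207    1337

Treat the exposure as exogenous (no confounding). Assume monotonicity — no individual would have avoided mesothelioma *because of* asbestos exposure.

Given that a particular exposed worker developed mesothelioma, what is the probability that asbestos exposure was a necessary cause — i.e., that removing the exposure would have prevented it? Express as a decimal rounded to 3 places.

p₁ = P(outcome | exposed) = 331/838 = 0.39499
p₀ = P(outcome | unexposed) = 130/1337 = 0.097233
Under exogeneity and monotonicity, PN = (p₁ − p₀) / p₁.
PN = (0.39499 − 0.097233) / 0.39499 = 0.29776 / 0.39499 ≈ 0.7538

PN ≈ 0.754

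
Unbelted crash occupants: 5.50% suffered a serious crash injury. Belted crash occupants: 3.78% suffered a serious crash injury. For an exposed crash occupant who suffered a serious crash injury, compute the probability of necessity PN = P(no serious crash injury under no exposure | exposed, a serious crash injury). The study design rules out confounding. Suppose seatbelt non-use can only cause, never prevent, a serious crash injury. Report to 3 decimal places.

p₁ = 0.055, p₀ = 0.0378.
Under exogeneity and monotonicity, PN = (p₁ − p₀) / p₁.
PN = (0.055 − 0.0378) / 0.055 = 0.0172 / 0.055 ≈ 0.3127

PN ≈ 0.313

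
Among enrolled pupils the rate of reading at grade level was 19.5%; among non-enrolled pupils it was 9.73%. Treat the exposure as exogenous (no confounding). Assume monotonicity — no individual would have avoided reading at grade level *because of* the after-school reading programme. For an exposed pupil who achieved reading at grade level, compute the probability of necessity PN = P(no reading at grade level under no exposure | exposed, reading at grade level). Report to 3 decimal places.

PN ≈ 0.501

p₁ = 0.195, p₀ = 0.0973.
Under exogeneity and monotonicity, PN = (p₁ − p₀) / p₁.
PN = (0.195 − 0.0973) / 0.195 = 0.0977 / 0.195 ≈ 0.5010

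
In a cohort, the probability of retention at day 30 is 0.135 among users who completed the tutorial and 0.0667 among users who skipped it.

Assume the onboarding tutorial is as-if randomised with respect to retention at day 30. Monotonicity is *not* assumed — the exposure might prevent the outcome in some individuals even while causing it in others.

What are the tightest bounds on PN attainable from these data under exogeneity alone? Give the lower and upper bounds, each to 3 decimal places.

0.506 ≤ PN ≤ 1.000

Let p₁ = 0.135, p₀ = 0.0667.
Under exogeneity alone the bounds on PN are max{0,(p₁−p₀)/p₁} ≤ PN ≤ min{1,(1−p₀)/p₁}.
  lower = (p₁ − p₀)/p₁ = 0.0683 / 0.135 ≈ 0.5059
  upper = min{1, (1 − p₀)/p₁} = 0.9333 / 0.135 ≈ 6.9133 → capped at 1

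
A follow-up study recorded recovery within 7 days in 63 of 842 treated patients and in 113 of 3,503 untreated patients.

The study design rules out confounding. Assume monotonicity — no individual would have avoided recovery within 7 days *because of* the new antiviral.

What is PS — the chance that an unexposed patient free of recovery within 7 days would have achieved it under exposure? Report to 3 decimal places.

PS ≈ 0.044

p₁ = P(outcome | exposed) = 63/842 = 0.074822
p₀ = P(outcome | unexposed) = 113/3503 = 0.032258
Under exogeneity and monotonicity, PS = (p₁ − p₀) / (1 − p₀).
PS = (0.074822 − 0.032258) / (1 − 0.032258) = 0.042564 / 0.96774 ≈ 0.0440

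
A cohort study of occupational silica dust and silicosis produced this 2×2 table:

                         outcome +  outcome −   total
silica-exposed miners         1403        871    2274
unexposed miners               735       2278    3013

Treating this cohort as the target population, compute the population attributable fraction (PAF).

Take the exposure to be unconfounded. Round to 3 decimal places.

p₁ = P(outcome | exposed) = 1403/2274 = 0.61697
p₀ = P(outcome | unexposed) = 735/3013 = 0.24394
Exposure prevalence π = 2274/5287 = 0.43011; overall risk P(Y=1) = 0.40439.
Under exogeneity, PAF = [P(Y=1) − p₀]/P(Y=1).
PAF = (0.40439 − 0.24394) / 0.40439 ≈ 0.3968

PAF ≈ 0.397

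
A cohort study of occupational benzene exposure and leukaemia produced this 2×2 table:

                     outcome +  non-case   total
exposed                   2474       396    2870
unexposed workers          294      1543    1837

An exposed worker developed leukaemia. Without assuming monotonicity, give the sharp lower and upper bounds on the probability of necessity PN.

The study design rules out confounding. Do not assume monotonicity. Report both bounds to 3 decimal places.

p₁ = P(outcome | exposed) = 2474/2870 = 0.86202
p₀ = P(outcome | unexposed) = 294/1837 = 0.16004
Under exogeneity alone the bounds on PN are max{0,(p₁−p₀)/p₁} ≤ PN ≤ min{1,(1−p₀)/p₁}.
  lower = (p₁ − p₀)/p₁ = 0.70198 / 0.86202 ≈ 0.8143
  upper = min{1, (1 − p₀)/p₁} = 0.83996 / 0.86202 ≈ 0.9744

0.814 ≤ PN ≤ 0.974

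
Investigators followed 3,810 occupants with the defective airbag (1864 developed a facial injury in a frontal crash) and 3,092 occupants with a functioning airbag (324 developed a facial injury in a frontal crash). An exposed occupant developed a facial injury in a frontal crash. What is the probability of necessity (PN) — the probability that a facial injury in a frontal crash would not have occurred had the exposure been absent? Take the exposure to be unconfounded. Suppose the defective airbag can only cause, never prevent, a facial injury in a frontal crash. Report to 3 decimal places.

PN ≈ 0.786

p₁ = P(outcome | exposed) = 1864/3810 = 0.48924
p₀ = P(outcome | unexposed) = 324/3092 = 0.10479
Under exogeneity and monotonicity, PN = (p₁ − p₀) / p₁.
PN = (0.48924 − 0.10479) / 0.48924 = 0.38445 / 0.48924 ≈ 0.7858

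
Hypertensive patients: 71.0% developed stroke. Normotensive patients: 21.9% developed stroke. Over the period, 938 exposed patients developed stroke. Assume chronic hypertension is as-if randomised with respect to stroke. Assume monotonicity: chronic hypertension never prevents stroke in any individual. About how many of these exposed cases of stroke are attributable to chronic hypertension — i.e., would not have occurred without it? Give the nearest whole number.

p₁ = 0.71, p₀ = 0.219.
PN = (p₁ − p₀)/p₁ = (0.71 − 0.219) / 0.71 ≈ 0.69155.
Attributable cases ≈ PN × (exposed cases) = 0.69155 × 938 ≈ 648.67.

about 649 cases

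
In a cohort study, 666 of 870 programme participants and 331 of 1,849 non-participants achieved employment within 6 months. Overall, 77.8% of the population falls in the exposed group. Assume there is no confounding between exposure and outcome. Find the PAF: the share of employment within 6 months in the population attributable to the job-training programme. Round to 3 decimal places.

p₁ = P(outcome | exposed) = 666/870 = 0.76552
p₀ = P(outcome | unexposed) = 331/1849 = 0.17902
Overall risk P(Y=1) = π·p₁ + (1−π)·p₀ = 0.778×0.76552 + 0.222×0.17902 = 0.63531.
Under exogeneity, PAF = [P(Y=1) − p₀] / P(Y=1).
PAF = (0.63531 − 0.17902) / 0.63531 ≈ 0.7182

PAF ≈ 0.718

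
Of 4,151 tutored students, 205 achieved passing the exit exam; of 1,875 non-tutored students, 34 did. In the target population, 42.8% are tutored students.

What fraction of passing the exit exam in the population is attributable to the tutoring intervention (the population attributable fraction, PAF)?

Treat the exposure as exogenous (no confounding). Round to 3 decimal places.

p₁ = P(outcome | exposed) = 205/4151 = 0.049386
p₀ = P(outcome | unexposed) = 34/1875 = 0.018133
Overall risk P(Y=1) = π·p₁ + (1−π)·p₀ = 0.428×0.049386 + 0.572×0.018133 = 0.031509.
Under exogeneity, PAF = [P(Y=1) − p₀] / P(Y=1).
PAF = (0.031509 − 0.018133) / 0.031509 ≈ 0.4245

PAF ≈ 0.425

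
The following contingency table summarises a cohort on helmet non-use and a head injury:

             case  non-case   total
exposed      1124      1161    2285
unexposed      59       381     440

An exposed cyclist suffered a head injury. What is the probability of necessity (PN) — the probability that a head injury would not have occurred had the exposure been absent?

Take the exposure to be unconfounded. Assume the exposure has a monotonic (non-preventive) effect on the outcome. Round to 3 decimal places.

p₁ = P(outcome | exposed) = 1124/2285 = 0.4919
p₀ = P(outcome | unexposed) = 59/440 = 0.13409
Under exogeneity and monotonicity, PN = (p₁ − p₀) / p₁.
PN = (0.4919 − 0.13409) / 0.4919 = 0.35781 / 0.4919 ≈ 0.7274

PN ≈ 0.727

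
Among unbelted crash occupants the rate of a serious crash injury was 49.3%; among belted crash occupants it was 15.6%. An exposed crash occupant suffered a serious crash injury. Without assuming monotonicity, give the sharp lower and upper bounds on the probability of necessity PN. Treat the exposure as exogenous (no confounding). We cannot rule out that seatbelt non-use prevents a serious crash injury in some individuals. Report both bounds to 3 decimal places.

0.684 ≤ PN ≤ 1.000

p₁ = 0.493, p₀ = 0.156.
Under exogeneity alone the bounds on PN are max{0,(p₁−p₀)/p₁} ≤ PN ≤ min{1,(1−p₀)/p₁}.
  lower = (p₁ − p₀)/p₁ = 0.337 / 0.493 ≈ 0.6836
  upper = min{1, (1 − p₀)/p₁} = 0.844 / 0.493 ≈ 1.7120 → capped at 1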